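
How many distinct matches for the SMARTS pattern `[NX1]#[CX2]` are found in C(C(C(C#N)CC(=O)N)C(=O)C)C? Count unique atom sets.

1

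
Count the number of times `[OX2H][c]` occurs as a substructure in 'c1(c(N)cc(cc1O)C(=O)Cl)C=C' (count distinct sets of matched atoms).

1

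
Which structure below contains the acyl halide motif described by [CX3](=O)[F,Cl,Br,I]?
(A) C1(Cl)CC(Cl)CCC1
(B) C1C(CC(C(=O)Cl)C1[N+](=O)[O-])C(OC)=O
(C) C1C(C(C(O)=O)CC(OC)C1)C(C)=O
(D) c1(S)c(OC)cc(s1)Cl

B

[CX3](=O)[F,Cl,Br,I] describes a carbonyl carbon bonded to a halogen (an acyl halide).
(A) has a chloro substituent but the Cl is not on a carbonyl carbon.
(B) contains an acyl chloride (-C(=O)Cl), which satisfies every atom and bond constraint.
(C) has a carboxylic acid group (-C(=O)OH) but the carbonyl is bonded to -OH, not to a halogen.
(D) has a chloro substituent but the Cl is not on a carbonyl carbon.
So the answer is (B).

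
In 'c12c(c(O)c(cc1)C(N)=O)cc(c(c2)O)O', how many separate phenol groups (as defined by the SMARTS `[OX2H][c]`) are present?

[OX2H][c] is the SMARTS for a phenol: a hydroxyl oxygen attached to an aromatic carbon.
The molecule carries 3 separate instances of a hydroxyl group (-OH) meeting every constraint; each maps to a distinct set of atoms, giving 3 matches.

3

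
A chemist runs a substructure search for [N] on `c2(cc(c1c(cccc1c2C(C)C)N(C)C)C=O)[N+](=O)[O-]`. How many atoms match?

2

Check the 21 heavy atoms by environment: 10× c (aromatic) → no; 6× C → no; 2× O → no; 1× N (charge +1) → match; 1× O (charge -1) → no; 1× N → match.
Summing the matching environments: 1 + 1 = 2 matching atoms.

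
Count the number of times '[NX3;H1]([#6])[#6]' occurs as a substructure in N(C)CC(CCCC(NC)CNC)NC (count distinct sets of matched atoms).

4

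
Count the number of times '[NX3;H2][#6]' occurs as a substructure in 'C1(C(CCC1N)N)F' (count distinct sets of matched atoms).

2

[NX3;H2][#6] is the SMARTS for a primary amine: a trivalent nitrogen with two H attached to carbon.
The molecule carries 2 separate instances of a primary amino group (-NH2) meeting every constraint; each maps to a distinct set of atoms, giving 2 matches.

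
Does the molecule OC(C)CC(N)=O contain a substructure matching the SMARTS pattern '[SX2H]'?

No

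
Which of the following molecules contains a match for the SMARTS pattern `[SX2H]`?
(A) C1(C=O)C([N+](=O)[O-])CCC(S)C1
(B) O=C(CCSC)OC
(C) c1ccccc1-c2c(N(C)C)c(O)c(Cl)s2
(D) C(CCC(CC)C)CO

A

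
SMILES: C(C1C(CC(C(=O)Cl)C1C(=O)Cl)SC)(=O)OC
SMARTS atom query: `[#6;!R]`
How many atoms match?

The query [#6;!R] means: carbon not in any ring.
Check the 17 heavy atoms by environment: 5× C (in 5-ring) → no; 5× C (acyclic) → match; 4× O (acyclic) → no; 2× Cl (acyclic) → no; 1× S (acyclic) → no.
That gives 5 matching atoms.

5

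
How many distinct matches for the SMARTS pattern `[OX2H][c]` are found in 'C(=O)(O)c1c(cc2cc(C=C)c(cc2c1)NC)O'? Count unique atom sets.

[OX2H][c] is the SMARTS for a phenol: a hydroxyl oxygen attached to an aromatic carbon.
Exactly one fragment in the molecule meets all constraints, giving 1 match.

1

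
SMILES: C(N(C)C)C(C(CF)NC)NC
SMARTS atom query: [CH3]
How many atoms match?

4

The query [CH3] means: aliphatic carbon with exactly three hydrogens.
Check the 12 heavy atoms by environment: 2× C (H2) → no; 2× C (H1) → no; 1× N (H0) → no; 4× C (H3) → match; 2× N (H1) → no; 1× F (H0) → no.
That gives 4 matching atoms.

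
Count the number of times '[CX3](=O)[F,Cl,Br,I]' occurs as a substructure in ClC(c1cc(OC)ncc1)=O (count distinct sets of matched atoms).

1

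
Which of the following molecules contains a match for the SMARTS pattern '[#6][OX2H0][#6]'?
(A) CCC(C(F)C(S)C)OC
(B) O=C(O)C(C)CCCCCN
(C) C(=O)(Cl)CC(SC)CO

A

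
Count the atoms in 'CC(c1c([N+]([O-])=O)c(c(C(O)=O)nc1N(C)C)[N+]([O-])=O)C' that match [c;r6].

5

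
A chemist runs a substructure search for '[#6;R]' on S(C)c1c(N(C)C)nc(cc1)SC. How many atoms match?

The query [#6;R] means: carbon that is part of a ring.
Check the 13 heavy atoms by environment: 1× n (aromatic, in 6-ring) → no; 5× c (aromatic, in 6-ring) → match; 2× S (acyclic) → no; 4× C (acyclic) → no; 1× N (acyclic) → no.
That gives 5 matching atoms.

5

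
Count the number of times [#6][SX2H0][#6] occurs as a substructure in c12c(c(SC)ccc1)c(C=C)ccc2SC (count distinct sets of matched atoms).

2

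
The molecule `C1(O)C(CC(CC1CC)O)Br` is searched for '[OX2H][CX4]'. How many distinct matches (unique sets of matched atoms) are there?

2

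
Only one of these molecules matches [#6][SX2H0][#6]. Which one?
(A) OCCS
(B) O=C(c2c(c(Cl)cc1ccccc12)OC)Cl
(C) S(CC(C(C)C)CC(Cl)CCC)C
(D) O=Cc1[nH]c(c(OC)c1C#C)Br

C

[#6][SX2H0][#6] describes an aliphatic sulfur bridging two carbons with no H on the sulfur (a thioether).
(A) has a thiol (-SH) but the sulfur has H1, not H0 bridging two carbons.
(B) has a methoxy ether (-OCH3) but the bridging atom is O, not S.
(C) contains a methylthio ether (-SCH3), which satisfies every atom and bond constraint.
(D) has a methoxy ether (-OCH3) but the bridging atom is O, not S.
So the answer is (C).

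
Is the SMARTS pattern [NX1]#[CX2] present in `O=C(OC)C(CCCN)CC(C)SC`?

No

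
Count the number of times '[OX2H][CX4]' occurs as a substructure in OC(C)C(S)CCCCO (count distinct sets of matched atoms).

[OX2H][CX4] is the SMARTS for an aliphatic alcohol: a hydroxyl oxygen bound to an sp3 (X4) carbon.
The molecule carries 2 separate instances of a hydroxyl group (-OH) meeting every constraint; each maps to a distinct set of atoms, giving 2 matches.

2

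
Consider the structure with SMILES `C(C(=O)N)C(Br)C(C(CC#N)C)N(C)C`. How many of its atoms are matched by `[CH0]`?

Check the 15 heavy atoms by environment: 2× C (H2) → no; 3× C (H1) → no; 3× C (H3) → no; 2× C (H0) → match; 1× O (H0) → no; 1× N (H2) → no; 1× Br (H0) → no; 2× N (H0) → no.
That gives 2 matching atoms.

2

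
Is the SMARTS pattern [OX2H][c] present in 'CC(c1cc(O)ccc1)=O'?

Yes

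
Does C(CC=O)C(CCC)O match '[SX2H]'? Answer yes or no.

The pattern [SX2H] describes an aliphatic sulfur with two connections, one being H — a thiol.
The closest candidate here is a hydroxyl group (-OH), but it is an -OH, not an -SH. No other fragment satisfies the full query, so there is no match.

No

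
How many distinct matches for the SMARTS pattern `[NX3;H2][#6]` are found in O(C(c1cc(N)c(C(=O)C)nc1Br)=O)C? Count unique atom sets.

[NX3;H2][#6] is the SMARTS for a primary amine: a trivalent nitrogen with two H attached to carbon.
Exactly one fragment in the molecule meets all constraints, giving 1 match.

1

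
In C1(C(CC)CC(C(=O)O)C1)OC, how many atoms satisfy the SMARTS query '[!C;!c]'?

The query [!C;!c] means: neither aliphatic nor aromatic carbon — same as [!#6].
Check the 12 heavy atoms by environment: 9× C → no; 3× O → match.
That gives 3 matching atoms.

3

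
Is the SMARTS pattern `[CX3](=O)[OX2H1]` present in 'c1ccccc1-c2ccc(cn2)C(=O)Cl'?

The pattern [CX3](=O)[OX2H1] describes an sp2 carbon double-bonded to O and single-bonded to an -OH oxygen — a carboxylic acid.
The closest candidate here is an acyl chloride (-C(=O)Cl), but the carbonyl is bonded to Cl, not to an -OH oxygen. No other fragment satisfies the full query, so there is no match.

No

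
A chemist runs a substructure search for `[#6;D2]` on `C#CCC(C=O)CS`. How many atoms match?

4

The query [#6;D2] means: any carbon bonded to exactly two heavy atoms.
Check the 8 heavy atoms by environment: 4× C (D2) → match; 1× C (D3) → no; 1× S (D1) → no; 1× C (D1) → no; 1× O (D1) → no.
That gives 4 matching atoms.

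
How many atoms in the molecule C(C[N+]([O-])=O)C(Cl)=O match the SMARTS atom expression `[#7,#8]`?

The query [#7,#8] means: nitrogen or oxygen (comma = OR).
Check the 8 heavy atoms by environment: 3× C → no; 2× O → match; 1× Cl → no; 1× N (charge +1) → match; 1× O (charge -1) → match.
Summing the matching environments: 2 + 1 + 1 = 4 matching atoms.

4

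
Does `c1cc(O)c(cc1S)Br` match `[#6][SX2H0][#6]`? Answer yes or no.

No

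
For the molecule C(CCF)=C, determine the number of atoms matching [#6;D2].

The query [#6;D2] means: any carbon bonded to exactly two heavy atoms.
Check the 5 heavy atoms by environment: 3× C (D2) → match; 1× F (D1) → no; 1× C (D1) → no.
That gives 3 matching atoms.

3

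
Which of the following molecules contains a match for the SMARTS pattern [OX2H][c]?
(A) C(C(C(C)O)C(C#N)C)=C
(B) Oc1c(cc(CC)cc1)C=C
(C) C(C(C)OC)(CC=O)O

B

[OX2H][c] describes a hydroxyl oxygen attached to an aromatic carbon (a phenol).
(A) has a hydroxyl group (-OH) but the -OH is on an aliphatic carbon, not an aromatic c.
(B) contains a hydroxyl group (-OH), which satisfies every atom and bond constraint.
(C) has a hydroxyl group (-OH) but the -OH is on an aliphatic carbon, not an aromatic c.
So the answer is (B).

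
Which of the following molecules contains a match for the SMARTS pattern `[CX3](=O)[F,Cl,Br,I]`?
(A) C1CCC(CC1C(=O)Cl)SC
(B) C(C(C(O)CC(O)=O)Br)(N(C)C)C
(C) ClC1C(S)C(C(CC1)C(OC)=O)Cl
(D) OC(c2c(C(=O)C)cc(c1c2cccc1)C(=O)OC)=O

[CX3](=O)[F,Cl,Br,I] describes a carbonyl carbon bonded to a halogen (an acyl halide).
(A) contains an acyl chloride (-C(=O)Cl), which satisfies every atom and bond constraint.
(B) has a carboxylic acid group (-C(=O)OH) but the carbonyl is bonded to -OH, not to a halogen.
(C) has a chloro substituent but the Cl is not on a carbonyl carbon.
(D) has a carboxylic acid group (-C(=O)OH) but the carbonyl is bonded to -OH, not to a halogen.
So the answer is (A).

A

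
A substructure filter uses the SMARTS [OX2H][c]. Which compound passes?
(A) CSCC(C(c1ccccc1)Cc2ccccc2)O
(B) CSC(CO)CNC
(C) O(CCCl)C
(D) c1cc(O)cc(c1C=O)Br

D

[OX2H][c] describes a hydroxyl oxygen attached to an aromatic carbon (a phenol).
(A) has a hydroxyl group (-OH) but the -OH is on an aliphatic carbon, not an aromatic c.
(B) has a hydroxyl group (-OH) but the -OH is on an aliphatic carbon, not an aromatic c.
(C) has a methoxy ether (-OCH3) but the oxygen has H0, not H1.
(D) contains a hydroxyl group (-OH), which satisfies every atom and bond constraint.
So the answer is (D).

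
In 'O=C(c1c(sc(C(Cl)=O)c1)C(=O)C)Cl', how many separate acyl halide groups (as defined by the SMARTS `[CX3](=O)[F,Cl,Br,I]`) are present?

2

[CX3](=O)[F,Cl,Br,I] is the SMARTS for an acyl halide: a carbonyl carbon bonded to a halogen.
The molecule carries 2 separate instances of an acyl chloride (-C(=O)Cl) meeting every constraint; each maps to a distinct set of atoms, giving 2 matches.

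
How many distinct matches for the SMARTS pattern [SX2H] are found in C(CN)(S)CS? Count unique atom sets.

[SX2H] is the SMARTS for a thiol: an aliphatic sulfur with two connections, one being H.
The molecule carries 2 separate instances of a thiol (-SH) meeting every constraint; each maps to a distinct set of atoms, giving 2 matches.

2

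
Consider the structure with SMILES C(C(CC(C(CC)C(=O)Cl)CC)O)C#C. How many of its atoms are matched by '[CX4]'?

Check the 15 heavy atoms by environment: 9× C (X4) → match; 1× C (X3) → no; 1× O (X1) → no; 1× Cl (X1) → no; 1× O (X2) → no; 2× C (X2) → no.
That gives 9 matching atoms.

9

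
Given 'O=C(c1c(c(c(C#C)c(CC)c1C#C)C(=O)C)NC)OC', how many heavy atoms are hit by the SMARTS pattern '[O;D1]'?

2

The query [O;D1] means: aliphatic oxygen bonded to exactly one heavy atom.
Check the 21 heavy atoms by environment: 6× c (aromatic, D3) → no; 3× C (D2) → no; 6× C (D1) → no; 2× C (D3) → no; 2× O (D1) → match; 1× N (D2) → no; 1× O (D2) → no.
That gives 2 matching atoms.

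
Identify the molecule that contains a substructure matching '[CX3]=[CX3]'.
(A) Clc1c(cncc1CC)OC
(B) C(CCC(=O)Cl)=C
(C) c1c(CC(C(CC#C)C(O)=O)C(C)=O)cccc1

B

[CX3]=[CX3] describes a non-aromatic C=C double bond between two sp2 carbons (an alkene).
(A) has an ethyl group (-CH2CH3) but its C-C bond is a single bond between CX4 carbons, not CX3=CX3.
(B) contains a vinyl group (-CH=CH2), which satisfies every atom and bond constraint.
(C) has an ethynyl group (-C#CH) but the C-C bond is a triple bond, not a double bond.
So the answer is (B).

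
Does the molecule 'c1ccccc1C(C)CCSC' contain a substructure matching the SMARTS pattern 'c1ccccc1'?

The pattern c1ccccc1 describes six aromatic carbons in a ring — a benzene ring.
The molecule carries a phenyl ring, whose atoms satisfy every constraint of the query, so the pattern matches.

Yes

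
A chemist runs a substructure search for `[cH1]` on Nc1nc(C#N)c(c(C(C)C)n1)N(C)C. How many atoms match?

0

The query [cH1] means: aromatic carbon bearing exactly one hydrogen.
Check the 15 heavy atoms by environment: 2× n (aromatic, H0) → no; 4× c (aromatic, H0) → no; 1× C (H1) → no; 4× C (H3) → no; 1× N (H2) → no; 1× C (H0) → no; 2× N (H0) → no.
No environment satisfies the query, so 0 matching atoms.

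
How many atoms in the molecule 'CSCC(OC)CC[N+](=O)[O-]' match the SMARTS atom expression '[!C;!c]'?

5

Check the 11 heavy atoms by environment: 6× C → no; 1× N (charge +1) → match; 1× O (charge -1) → match; 2× O → match; 1× S → match.
Summing the matching environments: 1 + 1 + 2 + 1 = 5 matching atoms.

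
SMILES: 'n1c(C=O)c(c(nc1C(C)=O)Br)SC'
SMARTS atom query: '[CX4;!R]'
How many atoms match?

2

Check the 14 heavy atoms by environment: 2× n (aromatic, X2, in 6-ring) → no; 4× c (aromatic, X3, in 6-ring) → no; 1× Br (X1, acyclic) → no; 2× C (X3, acyclic) → no; 2× O (X1, acyclic) → no; 1× S (X2, acyclic) → no; 2× C (X4, acyclic) → match.
That gives 2 matching atoms.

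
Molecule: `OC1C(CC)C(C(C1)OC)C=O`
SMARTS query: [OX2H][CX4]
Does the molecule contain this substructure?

Yes

The pattern [OX2H][CX4] describes a hydroxyl oxygen bound to an sp3 (X4) carbon — an aliphatic alcohol.
The molecule carries a hydroxyl group (-OH), whose atoms satisfy every constraint of the query, so the pattern matches.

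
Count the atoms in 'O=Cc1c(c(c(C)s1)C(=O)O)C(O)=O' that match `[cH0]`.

The query [cH0] means: aromatic carbon with no attached hydrogen (substituted or ring-fusion).
Check the 14 heavy atoms by environment: 1× s (aromatic, H0) → no; 4× c (aromatic, H0) → match; 1× C (H3) → no; 2× C (H0) → no; 3× O (H0) → no; 2× O (H1) → no; 1× C (H1) → no.
That gives 4 matching atoms.

4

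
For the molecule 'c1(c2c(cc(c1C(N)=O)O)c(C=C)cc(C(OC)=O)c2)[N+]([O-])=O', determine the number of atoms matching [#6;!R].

5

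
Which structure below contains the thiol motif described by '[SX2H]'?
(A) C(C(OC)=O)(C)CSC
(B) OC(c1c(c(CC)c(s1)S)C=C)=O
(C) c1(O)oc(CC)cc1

[SX2H] describes an aliphatic sulfur with two connections, one being H (a thiol).
(A) has a methylthio ether (-SCH3) but the sulfur has H0 (bonded to two carbons), not H1.
(B) contains a thiol (-SH), which satisfies every atom and bond constraint.
(C) has a hydroxyl group (-OH) but it is an -OH, not an -SH.
So the answer is (B).

B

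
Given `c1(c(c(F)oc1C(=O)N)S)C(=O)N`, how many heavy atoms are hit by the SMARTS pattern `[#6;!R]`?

Check the 13 heavy atoms by environment: 1× o (aromatic, in 5-ring) → no; 4× c (aromatic, in 5-ring) → no; 2× C (acyclic) → match; 2× O (acyclic) → no; 2× N (acyclic) → no; 1× F (acyclic) → no; 1× S (acyclic) → no.
That gives 2 matching atoms.

2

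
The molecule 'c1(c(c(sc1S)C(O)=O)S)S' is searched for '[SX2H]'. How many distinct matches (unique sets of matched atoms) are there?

[SX2H] is the SMARTS for a thiol: an aliphatic sulfur with two connections, one being H.
The molecule carries 3 separate instances of a thiol (-SH) meeting every constraint; each maps to a distinct set of atoms, giving 3 matches.

3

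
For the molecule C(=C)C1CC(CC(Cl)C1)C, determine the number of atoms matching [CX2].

The query [CX2] means: C with X2: aliphatic carbon with exactly 2 total connections.
Check the 10 heavy atoms by environment: 7× C (X4) → no; 2× C (X3) → no; 1× Cl (X1) → no.
No environment satisfies the query, so 0 matching atoms.

0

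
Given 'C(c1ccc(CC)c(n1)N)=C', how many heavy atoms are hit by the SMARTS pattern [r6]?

6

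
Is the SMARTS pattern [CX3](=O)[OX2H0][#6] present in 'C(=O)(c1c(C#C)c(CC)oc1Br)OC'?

Yes

The pattern [CX3](=O)[OX2H0][#6] describes a carbonyl carbon bonded to an oxygen that is itself bonded to carbon (no H on that O) — an ester.
The molecule carries a methyl-ester group (-C(=O)OCH3), whose atoms satisfy every constraint of the query, so the pattern matches.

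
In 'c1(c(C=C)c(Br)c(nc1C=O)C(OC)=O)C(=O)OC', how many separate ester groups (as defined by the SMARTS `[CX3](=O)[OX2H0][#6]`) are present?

[CX3](=O)[OX2H0][#6] is the SMARTS for an ester: a carbonyl carbon bonded to an oxygen that is itself bonded to carbon (no H on that O).
The molecule carries 2 separate instances of a methyl-ester group (-C(=O)OCH3) meeting every constraint; each maps to a distinct set of atoms, giving 2 matches.

2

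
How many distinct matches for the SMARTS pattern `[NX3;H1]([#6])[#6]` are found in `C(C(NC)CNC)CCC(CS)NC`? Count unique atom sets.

[NX3;H1]([#6])[#6] is the SMARTS for a secondary amine: a trivalent nitrogen with one H, bonded to two carbons.
The molecule carries 3 separate instances of an N-methylamino group (-NHCH3) meeting every constraint; each maps to a distinct set of atoms, giving 3 matches.

3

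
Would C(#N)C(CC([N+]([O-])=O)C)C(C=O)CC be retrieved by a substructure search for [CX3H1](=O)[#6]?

Yes

The pattern [CX3H1](=O)[#6] describes an sp2 carbon with one H, double-bonded to O and single-bonded to carbon — an aldehyde.
The molecule carries an aldehyde (-CHO), whose atoms satisfy every constraint of the query, so the pattern matches.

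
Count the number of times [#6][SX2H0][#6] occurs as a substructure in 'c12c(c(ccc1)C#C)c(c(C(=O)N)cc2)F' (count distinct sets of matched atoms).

[#6][SX2H0][#6] is the SMARTS for a thioether: an aliphatic sulfur bridging two carbons with no H on the sulfur.
No fragment in the molecule satisfies every constraint, giving 0 matches.

0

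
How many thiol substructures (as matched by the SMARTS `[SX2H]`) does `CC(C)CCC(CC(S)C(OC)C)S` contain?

[SX2H] is the SMARTS for a thiol: an aliphatic sulfur with two connections, one being H.
The molecule carries 2 separate instances of a thiol (-SH) meeting every constraint; each maps to a distinct set of atoms, giving 2 matches.

2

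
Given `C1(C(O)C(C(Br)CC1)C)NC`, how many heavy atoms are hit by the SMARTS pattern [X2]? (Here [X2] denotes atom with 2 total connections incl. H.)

1

Check the 11 heavy atoms by environment: 8× C (X4) → no; 1× Br (X1) → no; 1× N (X3) → no; 1× O (X2) → match.
That gives 1 matching atom.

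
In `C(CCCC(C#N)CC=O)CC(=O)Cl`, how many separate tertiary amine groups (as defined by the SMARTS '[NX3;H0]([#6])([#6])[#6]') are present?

[NX3;H0]([#6])([#6])[#6] is the SMARTS for a tertiary amine: a trivalent nitrogen with no H, bonded to three carbons.
No fragment in the molecule satisfies every constraint, giving 0 matches.

0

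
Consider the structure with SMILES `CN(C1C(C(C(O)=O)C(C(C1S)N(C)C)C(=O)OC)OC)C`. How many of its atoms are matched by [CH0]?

2

The query [CH0] means: aliphatic carbon with no attached hydrogen.
Check the 22 heavy atoms by environment: 6× C (H1) → no; 2× C (H0) → match; 4× O (H0) → no; 6× C (H3) → no; 1× S (H1) → no; 2× N (H0) → no; 1× O (H1) → no.
That gives 2 matching atoms.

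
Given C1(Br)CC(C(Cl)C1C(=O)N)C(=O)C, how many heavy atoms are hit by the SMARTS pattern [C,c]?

The query [C,c] means: comma = OR; matches aliphatic or aromatic carbon — same as #6.
Check the 13 heavy atoms by environment: 8× C → match; 2× O → no; 1× N → no; 1× Br → no; 1× Cl → no.
That gives 8 matching atoms.

8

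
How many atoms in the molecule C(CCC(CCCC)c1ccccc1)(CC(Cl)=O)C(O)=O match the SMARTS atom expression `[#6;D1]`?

1

The query [#6;D1] means: carbon bonded to exactly one heavy atom.
Check the 21 heavy atoms by environment: 6× C (D2) → no; 4× C (D3) → no; 1× c (aromatic, D3) → no; 5× c (aromatic, D2) → no; 3× O (D1) → no; 1× Cl (D1) → no; 1× C (D1) → match.
That gives 1 matching atom.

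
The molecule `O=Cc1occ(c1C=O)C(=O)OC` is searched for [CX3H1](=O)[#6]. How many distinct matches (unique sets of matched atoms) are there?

2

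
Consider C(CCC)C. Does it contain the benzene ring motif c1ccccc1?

No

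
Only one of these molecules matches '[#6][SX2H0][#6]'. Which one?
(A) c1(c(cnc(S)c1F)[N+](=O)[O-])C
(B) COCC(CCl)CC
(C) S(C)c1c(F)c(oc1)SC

[#6][SX2H0][#6] describes an aliphatic sulfur bridging two carbons with no H on the sulfur (a thioether).
(A) has a thiol (-SH) but the sulfur has H1, not H0 bridging two carbons.
(B) has a methoxy ether (-OCH3) but the bridging atom is O, not S.
(C) contains a methylthio ether (-SCH3), which satisfies every atom and bond constraint.
So the answer is (C).

C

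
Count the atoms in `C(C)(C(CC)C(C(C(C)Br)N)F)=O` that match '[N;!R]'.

1

The query [N;!R] means: aliphatic nitrogen not in a ring.
Check the 13 heavy atoms by environment: 9× C (acyclic) → no; 1× N (acyclic) → match; 1× F (acyclic) → no; 1× Br (acyclic) → no; 1× O (acyclic) → no.
That gives 1 matching atom.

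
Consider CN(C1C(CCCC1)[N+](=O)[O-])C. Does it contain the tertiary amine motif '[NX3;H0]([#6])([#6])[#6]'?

The pattern [NX3;H0]([#6])([#6])[#6] describes a trivalent nitrogen with no H, bonded to three carbons — a tertiary amine.
The molecule carries a dimethylamino group (-N(CH3)2), whose atoms satisfy every constraint of the query, so the pattern matches.

Yes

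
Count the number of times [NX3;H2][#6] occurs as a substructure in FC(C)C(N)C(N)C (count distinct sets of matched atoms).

2

[NX3;H2][#6] is the SMARTS for a primary amine: a trivalent nitrogen with two H attached to carbon.
The molecule carries 2 separate instances of a primary amino group (-NH2) meeting every constraint; each maps to a distinct set of atoms, giving 2 matches.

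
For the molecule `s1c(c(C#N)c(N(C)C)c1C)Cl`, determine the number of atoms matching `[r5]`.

5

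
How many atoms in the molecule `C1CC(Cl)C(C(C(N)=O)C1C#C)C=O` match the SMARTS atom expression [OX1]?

Check the 14 heavy atoms by environment: 6× C (X4) → no; 2× C (X3) → no; 2× O (X1) → match; 1× N (X3) → no; 2× C (X2) → no; 1× Cl (X1) → no.
That gives 2 matching atoms.

2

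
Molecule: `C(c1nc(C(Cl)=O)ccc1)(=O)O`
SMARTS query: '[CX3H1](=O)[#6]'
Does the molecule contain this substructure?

No

The pattern [CX3H1](=O)[#6] describes an sp2 carbon with one H, double-bonded to O and single-bonded to carbon — an aldehyde.
The closest candidate here is a carboxylic acid group (-C(=O)OH), but the carbonyl carbon has H0 and is bonded to O, not H1. No other fragment satisfies the full query, so there is no match.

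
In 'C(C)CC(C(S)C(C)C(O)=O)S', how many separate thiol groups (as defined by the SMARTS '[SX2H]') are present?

2

[SX2H] is the SMARTS for a thiol: an aliphatic sulfur with two connections, one being H.
The molecule carries 2 separate instances of a thiol (-SH) meeting every constraint; each maps to a distinct set of atoms, giving 2 matches.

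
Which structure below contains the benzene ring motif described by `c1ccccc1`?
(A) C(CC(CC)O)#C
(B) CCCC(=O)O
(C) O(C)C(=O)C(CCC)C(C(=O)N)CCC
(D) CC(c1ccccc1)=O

c1ccccc1 describes six aromatic carbons in a ring (a benzene ring).
(A) has a methyl group (-CH3) but no six-membered all-carbon aromatic ring is present.
(B) has a methyl group (-CH3) but no six-membered all-carbon aromatic ring is present.
(C) has a methyl group (-CH3) but no six-membered all-carbon aromatic ring is present.
(D) contains the required atom environment, so the pattern matches.
So the answer is (D).

D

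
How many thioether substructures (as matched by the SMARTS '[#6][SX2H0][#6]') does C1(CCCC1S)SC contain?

[#6][SX2H0][#6] is the SMARTS for a thioether: an aliphatic sulfur bridging two carbons with no H on the sulfur.
Exactly one fragment in the molecule meets all constraints, giving 1 match.

1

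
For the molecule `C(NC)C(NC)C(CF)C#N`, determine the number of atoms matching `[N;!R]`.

3

Check the 11 heavy atoms by environment: 7× C (acyclic) → no; 3× N (acyclic) → match; 1× F (acyclic) → no.
That gives 3 matching atoms.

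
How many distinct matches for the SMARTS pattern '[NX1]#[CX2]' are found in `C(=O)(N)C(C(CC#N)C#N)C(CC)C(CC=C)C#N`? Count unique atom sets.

[NX1]#[CX2] is the SMARTS for a nitrile: a nitrogen triple-bonded to a two-connected carbon.
The molecule carries 3 separate instances of a nitrile (-C#N) meeting every constraint; each maps to a distinct set of atoms, giving 3 matches.

3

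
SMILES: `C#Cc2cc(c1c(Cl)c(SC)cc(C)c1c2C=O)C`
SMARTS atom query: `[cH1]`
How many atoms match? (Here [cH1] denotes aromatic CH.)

2

The query [cH1] means: aromatic carbon bearing exactly one hydrogen.
Check the 19 heavy atoms by environment: 8× c (aromatic, H0) → no; 2× c (aromatic, H1) → match; 1× Cl (H0) → no; 1× S (H0) → no; 3× C (H3) → no; 1× C (H0) → no; 2× C (H1) → no; 1× O (H0) → no.
That gives 2 matching atoms.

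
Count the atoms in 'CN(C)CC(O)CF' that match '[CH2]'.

The query [CH2] means: aliphatic carbon with exactly two hydrogens.
Check the 8 heavy atoms by environment: 2× C (H2) → match; 1× C (H1) → no; 1× N (H0) → no; 2× C (H3) → no; 1× O (H1) → no; 1× F (H0) → no.
That gives 2 matching atoms.

2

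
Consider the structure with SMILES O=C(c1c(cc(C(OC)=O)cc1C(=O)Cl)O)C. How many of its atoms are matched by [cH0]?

4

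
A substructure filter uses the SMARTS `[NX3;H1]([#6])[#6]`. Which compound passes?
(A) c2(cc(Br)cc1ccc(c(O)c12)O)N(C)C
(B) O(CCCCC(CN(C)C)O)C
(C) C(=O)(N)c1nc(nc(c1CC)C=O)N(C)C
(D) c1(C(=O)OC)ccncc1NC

D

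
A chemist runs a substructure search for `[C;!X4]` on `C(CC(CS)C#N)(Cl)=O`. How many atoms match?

2

The query [C;!X4] means: aliphatic carbon that does not have four total connections.
Check the 9 heavy atoms by environment: 3× C (X4) → no; 1× C (X2) → match; 1× N (X1) → no; 1× C (X3) → match; 1× O (X1) → no; 1× Cl (X1) → no; 1× S (X2) → no.
Summing the matching environments: 1 + 1 = 2 matching atoms.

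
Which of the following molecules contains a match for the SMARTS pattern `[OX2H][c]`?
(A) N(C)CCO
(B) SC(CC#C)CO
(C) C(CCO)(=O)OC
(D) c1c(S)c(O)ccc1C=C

[OX2H][c] describes a hydroxyl oxygen attached to an aromatic carbon (a phenol).
(A) has a hydroxyl group (-OH) but the -OH is on an aliphatic carbon, not an aromatic c.
(B) has a hydroxyl group (-OH) but the -OH is on an aliphatic carbon, not an aromatic c.
(C) has a hydroxyl group (-OH) but the -OH is on an aliphatic carbon, not an aromatic c.
(D) contains a hydroxyl group (-OH), which satisfies every atom and bond constraint.
So the answer is (D).

D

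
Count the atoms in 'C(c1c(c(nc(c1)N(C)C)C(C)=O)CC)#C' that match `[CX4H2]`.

The query [CX4H2] means: sp3 carbon (X4) with exactly two hydrogens.
Check the 16 heavy atoms by environment: 1× n (aromatic, H0, X2) → no; 4× c (aromatic, H0, X3) → no; 1× c (aromatic, H1, X3) → no; 1× C (H2, X4) → match; 4× C (H3, X4) → no; 1× C (H0, X2) → no; 1× C (H1, X2) → no; 1× C (H0, X3) → no; 1× O (H0, X1) → no; 1× N (H0, X3) → no.
That gives 1 matching atom.

1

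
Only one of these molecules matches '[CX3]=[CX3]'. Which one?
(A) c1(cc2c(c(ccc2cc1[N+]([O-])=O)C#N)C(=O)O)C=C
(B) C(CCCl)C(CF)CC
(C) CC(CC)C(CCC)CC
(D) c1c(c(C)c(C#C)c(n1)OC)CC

[CX3]=[CX3] describes a non-aromatic C=C double bond between two sp2 carbons (an alkene).
(A) contains a vinyl group (-CH=CH2), which satisfies every atom and bond constraint.
(B) has an ethyl group (-CH2CH3) but its C-C bond is a single bond between CX4 carbons, not CX3=CX3.
(C) has an ethyl group (-CH2CH3) but its C-C bond is a single bond between CX4 carbons, not CX3=CX3.
(D) has an ethynyl group (-C#CH) but the C-C bond is a triple bond, not a double bond.
So the answer is (A).

A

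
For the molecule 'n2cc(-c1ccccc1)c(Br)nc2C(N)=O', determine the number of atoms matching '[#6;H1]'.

The query [#6;H1] means: any carbon bearing exactly one hydrogen.
Check the 16 heavy atoms by environment: 2× n (aromatic, H0) → no; 4× c (aromatic, H0) → no; 6× c (aromatic, H1) → match; 1× Br (H0) → no; 1× C (H0) → no; 1× O (H0) → no; 1× N (H2) → no.
That gives 6 matching atoms.

6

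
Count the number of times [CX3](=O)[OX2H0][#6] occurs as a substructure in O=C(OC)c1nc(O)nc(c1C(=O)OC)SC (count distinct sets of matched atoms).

2

[CX3](=O)[OX2H0][#6] is the SMARTS for an ester: a carbonyl carbon bonded to an oxygen that is itself bonded to carbon (no H on that O).
The molecule carries 2 separate instances of a methyl-ester group (-C(=O)OCH3) meeting every constraint; each maps to a distinct set of atoms, giving 2 matches.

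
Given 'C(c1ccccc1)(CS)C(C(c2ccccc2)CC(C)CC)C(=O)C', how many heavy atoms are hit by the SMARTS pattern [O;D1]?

Check the 25 heavy atoms by environment: 3× C (D1) → no; 5× C (D3) → no; 3× C (D2) → no; 2× c (aromatic, D3) → no; 10× c (aromatic, D2) → no; 1× O (D1) → match; 1× S (D1) → no.
That gives 1 matching atom.

1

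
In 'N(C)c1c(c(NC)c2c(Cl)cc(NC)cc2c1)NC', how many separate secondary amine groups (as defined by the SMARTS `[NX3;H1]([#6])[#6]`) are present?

[NX3;H1]([#6])[#6] is the SMARTS for a secondary amine: a trivalent nitrogen with one H, bonded to two carbons.
The molecule carries 4 separate instances of an N-methylamino group (-NHCH3) meeting every constraint; each maps to a distinct set of atoms, giving 4 matches.

4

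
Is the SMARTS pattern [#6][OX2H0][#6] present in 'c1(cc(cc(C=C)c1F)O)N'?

No

The pattern [#6][OX2H0][#6] describes an aliphatic oxygen bridging two carbons with no H on the oxygen — an ether.
The closest candidate here is a hydroxyl group (-OH), but the oxygen has H1, not H0 bridging two carbons. No other fragment satisfies the full query, so there is no match.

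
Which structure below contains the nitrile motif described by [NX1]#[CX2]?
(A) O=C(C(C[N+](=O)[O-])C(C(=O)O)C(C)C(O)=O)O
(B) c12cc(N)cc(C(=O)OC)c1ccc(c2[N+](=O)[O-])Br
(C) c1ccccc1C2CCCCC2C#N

C

[NX1]#[CX2] describes a nitrogen triple-bonded to a two-connected carbon (a nitrile).
(A) has a nitro group (-[N+](=O)[O-]) but there is no C#N triple bond.
(B) has a nitro group (-[N+](=O)[O-]) but there is no C#N triple bond.
(C) contains a nitrile (-C#N), which satisfies every atom and bond constraint.
So the answer is (C).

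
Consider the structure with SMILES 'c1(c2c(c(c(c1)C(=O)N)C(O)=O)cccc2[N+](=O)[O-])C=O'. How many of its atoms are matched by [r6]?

10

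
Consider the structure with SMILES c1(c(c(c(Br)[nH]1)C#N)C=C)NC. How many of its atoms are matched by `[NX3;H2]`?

0

The query [NX3;H2] means: aliphatic N with 3 total connections, two of them H — an -NH2 nitrogen (amine or amide).
Check the 12 heavy atoms by environment: 1× n (aromatic, H1, X3) → no; 4× c (aromatic, H0, X3) → no; 1× Br (H0, X1) → no; 1× C (H0, X2) → no; 1× N (H0, X1) → no; 1× N (H1, X3) → no; 1× C (H3, X4) → no; 1× C (H1, X3) → no; 1× C (H2, X3) → no.
No environment satisfies the query, so 0 matching atoms.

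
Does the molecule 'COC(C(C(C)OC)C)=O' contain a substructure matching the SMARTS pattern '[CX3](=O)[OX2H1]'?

No

The pattern [CX3](=O)[OX2H1] describes an sp2 carbon double-bonded to O and single-bonded to an -OH oxygen — a carboxylic acid.
The closest candidate here is a methyl-ester group (-C(=O)OCH3), but the singly-bonded O has no H (OX2H0, not OX2H1). No other fragment satisfies the full query, so there is no match.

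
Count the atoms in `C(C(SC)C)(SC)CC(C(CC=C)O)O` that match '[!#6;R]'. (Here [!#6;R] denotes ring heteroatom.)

0

The query [!#6;R] means: non-carbon atom that is part of a ring.
Check the 15 heavy atoms by environment: 11× C (acyclic) → no; 2× S (acyclic) → no; 2× O (acyclic) → no.
No environment satisfies the query, so 0 matching atoms.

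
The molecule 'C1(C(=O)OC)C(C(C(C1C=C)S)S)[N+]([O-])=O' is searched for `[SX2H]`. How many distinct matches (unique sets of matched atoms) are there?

[SX2H] is the SMARTS for a thiol: an aliphatic sulfur with two connections, one being H.
The molecule carries 2 separate instances of a thiol (-SH) meeting every constraint; each maps to a distinct set of atoms, giving 2 matches.

2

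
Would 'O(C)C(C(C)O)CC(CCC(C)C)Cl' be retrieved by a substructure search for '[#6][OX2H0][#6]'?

The pattern [#6][OX2H0][#6] describes an aliphatic oxygen bridging two carbons with no H on the oxygen — an ether.
The molecule carries a methoxy ether (-OCH3), whose atoms satisfy every constraint of the query, so the pattern matches.

Yes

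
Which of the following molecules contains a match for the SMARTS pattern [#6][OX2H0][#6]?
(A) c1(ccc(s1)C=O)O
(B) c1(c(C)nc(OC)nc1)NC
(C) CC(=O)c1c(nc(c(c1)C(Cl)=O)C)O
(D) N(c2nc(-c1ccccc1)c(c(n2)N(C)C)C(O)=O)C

B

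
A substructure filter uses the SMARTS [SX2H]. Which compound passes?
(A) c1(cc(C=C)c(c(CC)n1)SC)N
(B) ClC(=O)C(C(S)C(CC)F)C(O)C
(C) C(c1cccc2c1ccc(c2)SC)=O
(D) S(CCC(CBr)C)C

B

[SX2H] describes an aliphatic sulfur with two connections, one being H (a thiol).
(A) has a methylthio ether (-SCH3) but the sulfur has H0 (bonded to two carbons), not H1.
(B) contains a thiol (-SH), which satisfies every atom and bond constraint.
(C) has a methylthio ether (-SCH3) but the sulfur has H0 (bonded to two carbons), not H1.
(D) has a methylthio ether (-SCH3) but the sulfur has H0 (bonded to two carbons), not H1.
So the answer is (B).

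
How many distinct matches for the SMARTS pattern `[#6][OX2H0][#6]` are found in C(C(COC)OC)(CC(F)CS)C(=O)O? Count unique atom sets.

2

[#6][OX2H0][#6] is the SMARTS for an ether: an aliphatic oxygen bridging two carbons with no H on the oxygen.
The molecule carries 2 separate instances of a methoxy ether (-OCH3) meeting every constraint; each maps to a distinct set of atoms, giving 2 matches.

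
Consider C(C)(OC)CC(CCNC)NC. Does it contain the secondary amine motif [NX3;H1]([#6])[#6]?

The pattern [NX3;H1]([#6])[#6] describes a trivalent nitrogen with one H, bonded to two carbons — a secondary amine.
The molecule carries an N-methylamino group (-NHCH3), whose atoms satisfy every constraint of the query, so the pattern matches.

Yes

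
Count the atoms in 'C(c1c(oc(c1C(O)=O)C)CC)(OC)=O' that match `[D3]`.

The query [D3] means: atom with exactly three heavy-atom neighbours.
Check the 15 heavy atoms by environment: 1× o (aromatic, D2) → no; 4× c (aromatic, D3) → match; 2× C (D3) → match; 3× O (D1) → no; 1× O (D2) → no; 3× C (D1) → no; 1× C (D2) → no.
Summing the matching environments: 4 + 2 = 6 matching atoms.

6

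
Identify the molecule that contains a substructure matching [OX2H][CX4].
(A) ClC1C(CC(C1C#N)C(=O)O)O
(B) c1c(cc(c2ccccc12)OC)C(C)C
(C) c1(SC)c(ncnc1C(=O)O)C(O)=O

A

[OX2H][CX4] describes a hydroxyl oxygen bound to an sp3 (X4) carbon (an aliphatic alcohol).
(A) contains a hydroxyl group (-OH), which satisfies every atom and bond constraint.
(B) has a methoxy ether (-OCH3) but the oxygen has H0 (ether), not H1.
(C) has a carboxylic acid group (-C(=O)OH) but the -OH is on a CX3 carbonyl carbon, not a CX4 carbon.
So the answer is (A).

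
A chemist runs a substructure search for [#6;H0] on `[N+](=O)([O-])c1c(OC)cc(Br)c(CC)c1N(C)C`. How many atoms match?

The query [#6;H0] means: any carbon with no attached hydrogen.
Check the 17 heavy atoms by environment: 1× c (aromatic, H1) → no; 5× c (aromatic, H0) → match; 2× O (H0) → no; 4× C (H3) → no; 1× N (charge +1, H0) → no; 1× O (charge -1, H0) → no; 1× Br (H0) → no; 1× C (H2) → no; 1× N (H0) → no.
That gives 5 matching atoms.

5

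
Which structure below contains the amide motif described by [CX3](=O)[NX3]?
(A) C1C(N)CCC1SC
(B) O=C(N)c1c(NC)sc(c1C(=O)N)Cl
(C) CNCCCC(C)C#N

B

[CX3](=O)[NX3] describes a carbonyl carbon bonded to a trivalent nitrogen (an amide).
(A) has a primary amino group (-NH2) but the -NH2 is not attached to a carbonyl carbon.
(B) contains a primary amide (-C(=O)NH2), which satisfies every atom and bond constraint.
(C) has a nitrile (-C#N) but the nitrile N is NX1 (triple-bonded), not NX3.
So the answer is (B).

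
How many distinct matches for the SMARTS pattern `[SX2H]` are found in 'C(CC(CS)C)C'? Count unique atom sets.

[SX2H] is the SMARTS for a thiol: an aliphatic sulfur with two connections, one being H.
Exactly one fragment in the molecule meets all constraints, giving 1 match.

1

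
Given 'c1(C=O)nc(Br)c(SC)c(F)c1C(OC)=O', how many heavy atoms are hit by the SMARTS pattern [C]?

4

Check the 16 heavy atoms by environment: 1× n (aromatic) → no; 5× c (aromatic) → no; 4× C → match; 3× O → no; 1× Br → no; 1× F → no; 1× S → no.
That gives 4 matching atoms.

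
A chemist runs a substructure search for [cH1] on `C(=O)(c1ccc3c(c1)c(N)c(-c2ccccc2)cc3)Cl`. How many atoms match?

Check the 20 heavy atoms by environment: 6× c (aromatic, H0) → no; 10× c (aromatic, H1) → match; 1× N (H2) → no; 1× C (H0) → no; 1× O (H0) → no; 1× Cl (H0) → no.
That gives 10 matching atoms.

10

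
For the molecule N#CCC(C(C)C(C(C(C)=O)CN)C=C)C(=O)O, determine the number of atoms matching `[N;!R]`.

2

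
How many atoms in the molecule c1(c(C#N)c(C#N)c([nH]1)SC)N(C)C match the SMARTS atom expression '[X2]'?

3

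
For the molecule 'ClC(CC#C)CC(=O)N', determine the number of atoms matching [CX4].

The query [CX4] means: C with X4: aliphatic carbon with exactly 4 total connections (bonds + H).
Check the 9 heavy atoms by environment: 3× C (X4) → match; 2× C (X2) → no; 1× C (X3) → no; 1× O (X1) → no; 1× N (X3) → no; 1× Cl (X1) → no.
That gives 3 matching atoms.

3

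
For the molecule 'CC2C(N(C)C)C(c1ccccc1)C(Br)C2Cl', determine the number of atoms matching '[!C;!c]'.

The query [!C;!c] means: neither aliphatic nor aromatic carbon — same as [!#6].
Check the 17 heavy atoms by environment: 8× C → no; 1× Cl → match; 1× N → match; 1× Br → match; 6× c (aromatic) → no.
Summing the matching environments: 1 + 1 + 1 = 3 matching atoms.

3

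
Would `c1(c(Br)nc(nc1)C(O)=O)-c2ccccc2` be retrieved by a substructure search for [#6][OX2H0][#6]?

No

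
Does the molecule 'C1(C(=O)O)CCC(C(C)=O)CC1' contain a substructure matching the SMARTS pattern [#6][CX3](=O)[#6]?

The pattern [#6][CX3](=O)[#6] describes a carbonyl carbon (no H) flanked by two carbons — a ketone.
The molecule carries an acetyl/ketone group (-C(=O)CH3), whose atoms satisfy every constraint of the query, so the pattern matches.

Yes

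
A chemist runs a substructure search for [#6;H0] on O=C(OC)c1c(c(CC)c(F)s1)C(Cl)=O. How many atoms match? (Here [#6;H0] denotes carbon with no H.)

Check the 15 heavy atoms by environment: 1× s (aromatic, H0) → no; 4× c (aromatic, H0) → match; 1× F (H0) → no; 2× C (H0) → match; 3× O (H0) → no; 1× Cl (H0) → no; 1× C (H2) → no; 2× C (H3) → no.
Summing the matching environments: 4 + 2 = 6 matching atoms.

6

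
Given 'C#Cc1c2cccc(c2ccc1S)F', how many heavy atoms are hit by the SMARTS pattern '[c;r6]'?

10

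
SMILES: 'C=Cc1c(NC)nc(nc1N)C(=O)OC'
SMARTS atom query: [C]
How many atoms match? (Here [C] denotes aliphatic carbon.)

5

Check the 15 heavy atoms by environment: 2× n (aromatic) → no; 4× c (aromatic) → no; 2× N → no; 5× C → match; 2× O → no.
That gives 5 matching atoms.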